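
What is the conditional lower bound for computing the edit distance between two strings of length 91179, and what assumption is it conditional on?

Under SETH (the Strong Exponential Time Hypothesis), edit distance on length-91179 strings cannot be computed in O(n^(2-epsilon)) time for any epsilon > 0 (Backurs-Indyk). The reduction is from CNF-SAT via the orthogonal vectors problem.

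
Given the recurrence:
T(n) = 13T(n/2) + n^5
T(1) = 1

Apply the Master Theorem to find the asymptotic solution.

a=13, b=2, f(n)=n^5. log_2(13) = 3.7 < 5. Case 3: T(n) = O(n^5).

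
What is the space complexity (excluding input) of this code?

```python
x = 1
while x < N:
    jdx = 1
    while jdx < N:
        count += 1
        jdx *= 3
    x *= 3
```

Space complexity: O(1).
Only a constant amount of auxiliary storage is used; nothing grows with n.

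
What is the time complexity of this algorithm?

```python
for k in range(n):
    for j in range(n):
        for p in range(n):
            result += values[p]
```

Time complexity: O(n^3).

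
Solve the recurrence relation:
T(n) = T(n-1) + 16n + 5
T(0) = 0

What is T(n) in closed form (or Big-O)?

Dominant term in sum is 16*sum(i, i=1..n) = 16*n*(n+1)/2 = O(n^2).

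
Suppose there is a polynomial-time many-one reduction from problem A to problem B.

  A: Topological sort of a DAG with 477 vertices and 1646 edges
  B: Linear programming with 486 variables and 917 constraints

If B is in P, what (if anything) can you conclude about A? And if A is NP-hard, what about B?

A poly-time reduction A <=_p B means any A-instance can be transformed to a B-instance in poly time.
If B is in P: compose the reduction with B's poly-time algorithm to solve A in poly time, so A is in P.
If A is NP-hard: every NP problem reduces to A, which reduces to B; composing reductions, every NP problem reduces to B, so B is NP-hard.
(Here in fact A is P and B is P.)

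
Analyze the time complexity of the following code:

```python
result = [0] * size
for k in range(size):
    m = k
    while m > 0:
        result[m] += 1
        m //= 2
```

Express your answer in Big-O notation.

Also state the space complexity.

Time complexity: O(n log n).
Space complexity: O(n).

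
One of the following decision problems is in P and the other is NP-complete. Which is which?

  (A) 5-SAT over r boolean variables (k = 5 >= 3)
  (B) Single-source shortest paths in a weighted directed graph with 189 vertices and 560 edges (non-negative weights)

(A) is NP-complete: 3-SAT is NP-complete (Cook-Levin); k-SAT for k>=3 reduces from 3-SAT.
(B) is P: Dijkstra's algorithm runs in O((V+E) log V).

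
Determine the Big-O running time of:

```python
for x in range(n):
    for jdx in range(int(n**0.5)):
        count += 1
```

Time complexity: O(n * sqrt(n)).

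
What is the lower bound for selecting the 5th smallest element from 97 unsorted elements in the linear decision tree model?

Selecting the 5th smallest of 97 elements requires Omega(n) comparisons. Every element must be compared at least once. The BFPRT algorithm achieves O(n), making this tight.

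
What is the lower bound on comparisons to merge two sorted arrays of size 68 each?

To merge two sorted arrays of size 68, we need at least 135 comparisons in the worst case. An adversary can force every element to be compared.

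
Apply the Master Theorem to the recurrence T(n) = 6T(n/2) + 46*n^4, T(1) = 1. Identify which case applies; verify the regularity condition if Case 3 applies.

a=6, b=2, f(n)=46*n^4.
log_2(6) = 2.585 < 4.
f(n) = Omega(n^(2.585+epsilon)) for some epsilon > 0, so Case 3 is the candidate.
Regularity: a*f(n/b) = 6*46*(n/2)^4 = (6/16)*46*n^4 <= c*f(n) with c = 6/16 < 1. Satisfied.
Case 3: T(n) = Theta(n^4).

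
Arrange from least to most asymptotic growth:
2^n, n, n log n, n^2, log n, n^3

Ordered by growth rate: log n < n < n log n < n^2 < n^3 < 2^n.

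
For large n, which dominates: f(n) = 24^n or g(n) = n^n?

g(n) = n^n grows faster: n^n / 24^n = (n/24)^n -> infinity once n > 24.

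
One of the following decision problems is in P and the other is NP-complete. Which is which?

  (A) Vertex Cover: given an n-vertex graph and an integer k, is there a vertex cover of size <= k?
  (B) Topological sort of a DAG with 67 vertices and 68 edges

(A) is NP-complete: one of Karp's 21 NP-complete problems (with k part of the input; for any fixed constant k it is in P).
(B) is P: DFS-based topological sort runs in O(V+E).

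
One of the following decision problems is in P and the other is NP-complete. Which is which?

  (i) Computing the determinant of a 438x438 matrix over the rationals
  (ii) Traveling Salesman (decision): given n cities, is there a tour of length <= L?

(i) is P: Gaussian elimination runs in O(n^3).
(ii) is NP-complete: reduces from Hamiltonian Cycle.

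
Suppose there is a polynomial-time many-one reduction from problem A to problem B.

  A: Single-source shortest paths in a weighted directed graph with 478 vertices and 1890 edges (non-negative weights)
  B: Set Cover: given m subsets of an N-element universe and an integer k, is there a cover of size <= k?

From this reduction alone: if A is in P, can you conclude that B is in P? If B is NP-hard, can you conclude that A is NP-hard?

A poly-time reduction A <=_p B transfers tractability DOWN (B easy => A easy) and hardness UP (A hard => B hard), not the reverse.
From A in P, the reduction alone does NOT give B in P: any problem in P trivially reduces to SAT, yet SAT is not known to be in P.
From B NP-hard, the reduction alone does NOT give A NP-hard: again, easy problems reduce to hard ones.
(Here in fact A is P and B is NP-complete.)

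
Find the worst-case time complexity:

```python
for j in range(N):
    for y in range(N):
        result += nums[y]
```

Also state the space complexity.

Time complexity: O(n^2).
Space complexity: O(1).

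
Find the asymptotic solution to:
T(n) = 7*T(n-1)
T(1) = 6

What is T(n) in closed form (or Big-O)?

Each step multiplies by 7. T(n) = T(1)*7^(n-1) = 6*7^(n-1).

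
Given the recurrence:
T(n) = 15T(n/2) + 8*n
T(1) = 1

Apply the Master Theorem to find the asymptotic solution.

a=15, b=2, f(n)=8*n. log_2(15) = 3.907. Case 1 of Master Theorem: T(n) = O(n^3.907).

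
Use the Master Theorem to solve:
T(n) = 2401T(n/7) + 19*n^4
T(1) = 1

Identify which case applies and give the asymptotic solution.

a=2401, b=7, f(n)=19*n^4.
log_7(2401) = 4, so n^(log_b(a)) = n^4.
f(n) = Theta(n^4), so Case 2 applies.
T(n) = Theta(n^4 log n).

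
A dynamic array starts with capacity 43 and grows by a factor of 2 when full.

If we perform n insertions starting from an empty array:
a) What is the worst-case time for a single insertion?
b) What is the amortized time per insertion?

(a) Worst-case single insertion: O(n) -- when the array is full at capacity c, the resize copies all c elements, and c can be Theta(n).
(b) Resizes happen at sizes 43, 86, 172, ... Total copy cost for n insertions: 43 + 86 + ... = O(n) (geometric series with ratio 1/2). Amortized cost per insertion: O(n)/n = O(1).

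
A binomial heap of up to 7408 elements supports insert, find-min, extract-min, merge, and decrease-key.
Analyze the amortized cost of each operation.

A binomial heap with n <= 7408 elements has at most floor(log_2 7408) + 1 = 13 trees. Using potential Phi = number of trees: Insert adds one tree, but cascading merges reduce count -- amortized O(1). Find-min reads the cached minimum pointer: O(1). Extract-min creates O(log n) new trees: O(log n). Merge combines tree lists: O(log n). Decrease-key sifts the element up its tree of height <= log n: O(log n).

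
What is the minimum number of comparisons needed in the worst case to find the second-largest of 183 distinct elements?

Lower bound: finding the max needs 183-1 comparisons. By the adversary weight-doubling argument, the max must personally win >= ceil(log_2(183)) = 8 comparisons; the 2nd-largest is among those 8 losers, needing 8-1 more comparisons. Total >= 183-1 + 8-1 = 189. A balanced knockout tournament achieves this.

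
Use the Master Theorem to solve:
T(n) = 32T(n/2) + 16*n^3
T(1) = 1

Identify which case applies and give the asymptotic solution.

a=32, b=2, f(n)=16*n^3.
log_2(32) = 5 > 3.
Since f(n) = O(n^3) is polynomially smaller than n^5, Case 1 applies.
T(n) = Theta(n^5).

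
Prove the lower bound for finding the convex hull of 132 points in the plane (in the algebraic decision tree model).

Reduction from sorting: given 132 numbers x_1,...,x_{132}, map x_i to the point (x_i, x_i^2) on the parabola y = x^2. All points are on the convex hull, and walking the hull gives them in sorted x-order. Since sorting requires Omega(n log n), so does planar convex hull.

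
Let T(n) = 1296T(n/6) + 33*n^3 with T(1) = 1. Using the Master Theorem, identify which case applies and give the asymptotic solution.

a=1296, b=6, f(n)=33*n^3.
log_6(1296) = 4 > 3.
Since f(n) = O(n^3) is polynomially smaller than n^4, Case 1 applies.
T(n) = Theta(n^4).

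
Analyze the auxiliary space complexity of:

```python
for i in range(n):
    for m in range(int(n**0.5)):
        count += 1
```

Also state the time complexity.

Space complexity: O(1).
Only a constant amount of auxiliary storage is used; nothing grows with n.
Time complexity: O(n * sqrt(n)).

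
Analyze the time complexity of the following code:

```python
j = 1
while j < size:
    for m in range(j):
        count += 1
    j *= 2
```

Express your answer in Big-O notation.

Time complexity: O(n).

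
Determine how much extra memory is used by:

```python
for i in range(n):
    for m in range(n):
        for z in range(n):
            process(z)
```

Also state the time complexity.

Space complexity: O(1).
Only a constant amount of auxiliary storage is used; nothing grows with n.
Time complexity: O(n^3).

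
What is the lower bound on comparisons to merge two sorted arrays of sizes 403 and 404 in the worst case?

Adversary: with |403 - 404| <= 1 the inputs can be fully interleaved so that every adjacent pair in the merged output comes from different arrays. Then each of the 806 adjacent pairs must be directly compared, or the algorithm cannot determine their relative order. Standard merge meets this bound.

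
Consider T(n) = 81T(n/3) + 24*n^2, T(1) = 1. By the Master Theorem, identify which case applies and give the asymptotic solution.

a=81, b=3, f(n)=24*n^2.
log_3(81) = 4 > 2.
Since f(n) = O(n^2) is polynomially smaller than n^4, Case 1 applies.
T(n) = Theta(n^4).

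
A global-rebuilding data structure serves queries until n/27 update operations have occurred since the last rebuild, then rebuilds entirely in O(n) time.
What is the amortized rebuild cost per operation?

The O(n) rebuild is triggered by n/27 operations, so each contributes O(n)/(n/27) = O(27) = O(1) to the rebuild cost.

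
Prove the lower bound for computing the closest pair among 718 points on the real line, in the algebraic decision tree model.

Reduction from element distinctness: given 718 reals, the closest-pair distance is 0 iff two are equal. Element distinctness has an Omega(n log n) lower bound in the algebraic decision tree model (Ben-Or). Therefore closest pair on a line also requires Omega(n log n). Sorting then a linear scan achieves this.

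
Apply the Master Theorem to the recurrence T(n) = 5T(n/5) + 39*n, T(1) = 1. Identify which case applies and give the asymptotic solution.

a=5, b=5, f(n)=39*n.
log_5(5) = 1, so n^(log_b(a)) = n.
f(n) = Theta(n), so Case 2 applies.
T(n) = Theta(n log n).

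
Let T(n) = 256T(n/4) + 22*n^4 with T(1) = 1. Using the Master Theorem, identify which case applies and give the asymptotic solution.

a=256, b=4, f(n)=22*n^4.
log_4(256) = 4, so n^(log_b(a)) = n^4.
f(n) = Theta(n^4), so Case 2 applies.
T(n) = Theta(n^4 log n).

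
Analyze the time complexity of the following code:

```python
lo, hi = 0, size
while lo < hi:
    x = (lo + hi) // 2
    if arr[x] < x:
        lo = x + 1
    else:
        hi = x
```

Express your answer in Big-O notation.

Time complexity: O(log n).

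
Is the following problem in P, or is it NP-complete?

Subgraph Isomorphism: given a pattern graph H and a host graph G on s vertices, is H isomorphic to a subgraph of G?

This problem is NP-complete: generalizes Clique and Hamiltonian Path (pattern size is part of the input).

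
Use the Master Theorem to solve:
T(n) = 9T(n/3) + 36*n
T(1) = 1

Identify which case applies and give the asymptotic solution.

a=9, b=3, f(n)=36*n.
log_3(9) = 2 > 1.
Since f(n) = O(n^1) is polynomially smaller than n^2, Case 1 applies.
T(n) = Theta(n^2).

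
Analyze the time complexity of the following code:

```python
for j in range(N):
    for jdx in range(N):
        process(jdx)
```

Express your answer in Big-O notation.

Time complexity: O(n^2).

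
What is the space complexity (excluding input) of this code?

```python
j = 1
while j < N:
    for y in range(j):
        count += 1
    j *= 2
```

Space complexity: O(1).
Only a constant amount of auxiliary storage is used; nothing grows with n.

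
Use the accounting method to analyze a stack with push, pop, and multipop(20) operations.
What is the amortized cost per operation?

Assign 2 credits per push (1 for the push, 1 saved for a future pop). Each pop or element popped by multipop(20) uses 1 saved credit. Total credits never go negative, so amortized cost is O(1).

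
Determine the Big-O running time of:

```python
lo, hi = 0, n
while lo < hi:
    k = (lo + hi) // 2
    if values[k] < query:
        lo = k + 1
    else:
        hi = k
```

Time complexity: O(log n).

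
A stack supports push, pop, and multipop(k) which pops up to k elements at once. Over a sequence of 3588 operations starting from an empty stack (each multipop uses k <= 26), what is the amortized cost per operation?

Each element is pushed exactly once and popped at most once (whether by pop or as part of a multipop). So the total number of individual pops over the whole sequence is at most the number of pushes, which is at most 3588. Total work <= 2 * 3588, hence O(1) amortized per operation.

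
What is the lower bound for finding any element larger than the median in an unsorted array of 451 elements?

To find an element larger than the median of 451 elements, we must see Omega(n) elements. Without seeing enough elements, an adversary can make any unseen element the median.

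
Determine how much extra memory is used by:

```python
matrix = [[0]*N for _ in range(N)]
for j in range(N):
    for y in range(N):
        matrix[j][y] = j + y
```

Space complexity: O(n^2).
A 2D structure of size n x n is allocated.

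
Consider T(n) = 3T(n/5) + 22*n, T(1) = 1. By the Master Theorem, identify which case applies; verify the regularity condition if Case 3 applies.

a=3, b=5, f(n)=22*n.
log_5(3) = 0.6826 < 1.
f(n) = Omega(n^(0.6826+epsilon)) for some epsilon > 0, so Case 3 is the candidate.
Regularity: a*f(n/b) = 3*22*(n/5)^1 = (3/5)*22*n^1 <= c*f(n) with c = 3/5 < 1. Satisfied.
Case 3: T(n) = Theta(n).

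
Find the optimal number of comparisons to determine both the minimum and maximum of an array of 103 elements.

Naive approach: 204 comparisons (102 for max + 102 for min).
Optimal: Compare elements in pairs first (floor(n/2) = 51 comparisons), then find max among winners and min among losers (51 comparisons each).
Total: ceil(3n/2) - 2 = 153 comparisons. An adversary argument shows this is also a lower bound.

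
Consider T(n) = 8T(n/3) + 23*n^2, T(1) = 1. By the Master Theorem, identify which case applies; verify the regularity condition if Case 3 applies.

a=8, b=3, f(n)=23*n^2.
log_3(8) = 1.893 < 2.
f(n) = Omega(n^(1.893+epsilon)) for some epsilon > 0, so Case 3 is the candidate.
Regularity: a*f(n/b) = 8*23*(n/3)^2 = (8/9)*23*n^2 <= c*f(n) with c = 8/9 < 1. Satisfied.
Case 3: T(n) = Theta(n^2).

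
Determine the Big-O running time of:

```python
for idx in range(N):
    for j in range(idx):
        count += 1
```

Time complexity: O(n^2).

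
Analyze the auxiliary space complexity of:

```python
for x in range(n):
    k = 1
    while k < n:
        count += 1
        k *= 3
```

Space complexity: O(1).
Only a constant amount of auxiliary storage is used; nothing grows with n.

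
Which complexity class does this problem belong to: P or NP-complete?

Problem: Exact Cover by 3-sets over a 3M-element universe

This problem is NP-complete: one of Karp's 21 NP-complete problems.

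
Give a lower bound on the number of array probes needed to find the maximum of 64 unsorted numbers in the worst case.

Adversary: any unprobed cell could hold a value larger than everything seen so far. If fewer than 64 cells are probed, the adversary places the max in an unprobed cell. So all 64 cells must be examined; together with 64-1 comparisons this is tight.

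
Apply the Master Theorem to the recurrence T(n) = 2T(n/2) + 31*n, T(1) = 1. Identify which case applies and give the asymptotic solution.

a=2, b=2, f(n)=31*n.
log_2(2) = 1, so n^(log_b(a)) = n.
f(n) = Theta(n), so Case 2 applies.
T(n) = Theta(n log n).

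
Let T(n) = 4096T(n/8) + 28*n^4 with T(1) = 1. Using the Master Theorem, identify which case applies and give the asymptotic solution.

a=4096, b=8, f(n)=28*n^4.
log_8(4096) = 4, so n^(log_b(a)) = n^4.
f(n) = Theta(n^4), so Case 2 applies.
T(n) = Theta(n^4 log n).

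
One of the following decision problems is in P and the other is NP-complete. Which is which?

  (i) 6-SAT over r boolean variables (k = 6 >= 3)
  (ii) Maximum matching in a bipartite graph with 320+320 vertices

(i) is NP-complete: 3-SAT is NP-complete (Cook-Levin); k-SAT for k>=3 reduces from 3-SAT.
(ii) is P: Hopcroft-Karp runs in O(E sqrt(V)).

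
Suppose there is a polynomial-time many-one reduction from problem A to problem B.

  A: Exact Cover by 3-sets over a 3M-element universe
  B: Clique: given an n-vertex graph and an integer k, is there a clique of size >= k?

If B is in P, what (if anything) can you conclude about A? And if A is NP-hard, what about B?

A poly-time reduction A <=_p B means any A-instance can be transformed to a B-instance in poly time.
If B is in P: compose the reduction with B's poly-time algorithm to solve A in poly time, so A is in P.
If A is NP-hard: every NP problem reduces to A, which reduces to B; composing reductions, every NP problem reduces to B, so B is NP-hard.
(Here in fact A is NP-complete and B is NP-complete.)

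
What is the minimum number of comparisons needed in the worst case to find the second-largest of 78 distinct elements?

Lower bound: finding the max needs 78-1 comparisons. By the adversary weight-doubling argument, the max must personally win >= ceil(log_2(78)) = 7 comparisons; the 2nd-largest is among those 7 losers, needing 7-1 more comparisons. Total >= 78-1 + 7-1 = 83. A balanced knockout tournament achieves this.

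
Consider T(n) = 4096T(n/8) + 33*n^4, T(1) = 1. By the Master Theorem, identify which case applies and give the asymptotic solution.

a=4096, b=8, f(n)=33*n^4.
log_8(4096) = 4, so n^(log_b(a)) = n^4.
f(n) = Theta(n^4), so Case 2 applies.
T(n) = Theta(n^4 log n).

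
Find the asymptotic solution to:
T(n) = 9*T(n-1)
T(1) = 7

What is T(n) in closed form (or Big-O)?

Each step multiplies by 9. T(n) = T(1)*9^(n-1) = 7*9^(n-1).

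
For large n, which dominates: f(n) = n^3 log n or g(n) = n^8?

g(n) = n^8 grows faster: n^8 / (n^3 log n) = n^5/log n -> infinity.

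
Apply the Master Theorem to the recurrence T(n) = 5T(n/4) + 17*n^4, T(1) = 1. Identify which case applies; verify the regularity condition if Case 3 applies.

a=5, b=4, f(n)=17*n^4.
log_4(5) = 1.161 < 4.
f(n) = Omega(n^(1.161+epsilon)) for some epsilon > 0, so Case 3 is the candidate.
Regularity: a*f(n/b) = 5*17*(n/4)^4 = (5/256)*17*n^4 <= c*f(n) with c = 5/256 < 1. Satisfied.
Case 3: T(n) = Theta(n^4).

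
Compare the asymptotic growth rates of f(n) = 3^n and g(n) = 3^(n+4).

f(n) = 3^n and g(n) = 3^(n+4) are Theta of each other: 3^(n+4) = 3^4 * 3^n = Theta(3^n).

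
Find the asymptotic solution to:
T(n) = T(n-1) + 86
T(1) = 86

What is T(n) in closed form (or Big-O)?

Unrolling: T(n) = T(n-1) + 86 = T(n-2) + 2*86 = ... = T(1) + (n-1)*86 = 86 + (n-1)*86 = 86n.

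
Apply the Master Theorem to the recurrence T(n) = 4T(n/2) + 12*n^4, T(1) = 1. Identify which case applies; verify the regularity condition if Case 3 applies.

a=4, b=2, f(n)=12*n^4.
log_2(4) = 2 < 4.
f(n) = Omega(n^(2+epsilon)) for some epsilon > 0, so Case 3 is the candidate.
Regularity: a*f(n/b) = 4*12*(n/2)^4 = (4/16)*12*n^4 <= c*f(n) with c = 4/16 < 1. Satisfied.
Case 3: T(n) = Theta(n^4).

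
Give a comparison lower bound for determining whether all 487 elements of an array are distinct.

In the algebraic decision-tree model, the YES region for element distinctness on 487 elements has 487! connected components (one per ordering). Ben-Or's theorem then gives a lower bound of Omega(log(n!)) = Omega(n log n).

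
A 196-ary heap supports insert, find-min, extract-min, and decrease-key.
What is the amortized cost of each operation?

The 196-ary heap has height O(log_196 n). Insert sifts up: O(log_196 n). Find-min reads the root: O(1). Extract-min sifts down comparing 196 children per level: O(196 * log_196 n). Decrease-key sifts up: O(log_196 n).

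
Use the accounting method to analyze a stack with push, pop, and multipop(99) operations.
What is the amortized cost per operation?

Assign 2 credits per push (1 for the push, 1 saved for a future pop). Each pop or element popped by multipop(99) uses 1 saved credit. Total credits never go negative, so amortized cost is O(1).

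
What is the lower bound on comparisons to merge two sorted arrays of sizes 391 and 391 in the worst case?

Adversary: with |391 - 391| <= 1 the inputs can be fully interleaved so that every adjacent pair in the merged output comes from different arrays. Then each of the 781 adjacent pairs must be directly compared, or the algorithm cannot determine their relative order. Standard merge meets this bound.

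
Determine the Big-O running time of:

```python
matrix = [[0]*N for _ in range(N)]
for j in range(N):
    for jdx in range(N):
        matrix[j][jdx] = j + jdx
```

Time complexity: O(n^2).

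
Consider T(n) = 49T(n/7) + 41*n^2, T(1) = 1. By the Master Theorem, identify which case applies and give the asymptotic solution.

a=49, b=7, f(n)=41*n^2.
log_7(49) = 2, so n^(log_b(a)) = n^2.
f(n) = Theta(n^2), so Case 2 applies.
T(n) = Theta(n^2 log n).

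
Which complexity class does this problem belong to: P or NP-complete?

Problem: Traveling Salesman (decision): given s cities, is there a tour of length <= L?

This problem is NP-complete: reduces from Hamiltonian Cycle.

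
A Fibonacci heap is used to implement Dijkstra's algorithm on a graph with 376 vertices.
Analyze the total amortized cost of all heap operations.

Dijkstra performs 376 insert, 376 extract-min, and at most E decrease-key operations. With Fibonacci heap: insert O(1) amortized, extract-min O(log n) amortized, decrease-key O(1) amortized. Total with n = 376: O(n * 1 + n * log n + E * 1) = O(n log n + E).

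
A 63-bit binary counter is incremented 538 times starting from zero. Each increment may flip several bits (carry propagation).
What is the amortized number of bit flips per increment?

Bit i flips on every 2^i-th increment, so over 538 increments bit i flips floor(538/2^i) times. Summing over i: total flips < 2 * 538. Amortized: < 2 = O(1) per increment.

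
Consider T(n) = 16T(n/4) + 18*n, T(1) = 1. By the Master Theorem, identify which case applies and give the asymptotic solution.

a=16, b=4, f(n)=18*n.
log_4(16) = 2 > 1.
Since f(n) = O(n^1) is polynomially smaller than n^2, Case 1 applies.
T(n) = Theta(n^2).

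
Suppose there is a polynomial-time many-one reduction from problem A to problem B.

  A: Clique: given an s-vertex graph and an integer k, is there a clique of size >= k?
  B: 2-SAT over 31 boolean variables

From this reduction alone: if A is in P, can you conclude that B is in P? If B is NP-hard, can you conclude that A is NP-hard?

A poly-time reduction A <=_p B transfers tractability DOWN (B easy => A easy) and hardness UP (A hard => B hard), not the reverse.
From A in P, the reduction alone does NOT give B in P: any problem in P trivially reduces to SAT, yet SAT is not known to be in P.
From B NP-hard, the reduction alone does NOT give A NP-hard: again, easy problems reduce to hard ones.
(Here in fact A is NP-complete and B is in P, so no such reduction is known -- its existence would imply P = NP; the analysis concerns only what the assumed reduction would or would not let you conclude.)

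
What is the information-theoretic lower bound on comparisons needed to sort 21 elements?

There are 21! = 51090942171709440000 possible orderings. Each comparison gives 1 bit. We need at least ceil(log_2(51090942171709440000)) = 66 comparisons.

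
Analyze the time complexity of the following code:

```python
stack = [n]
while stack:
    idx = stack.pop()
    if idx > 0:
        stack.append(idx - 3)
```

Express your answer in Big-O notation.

Time complexity: O(n).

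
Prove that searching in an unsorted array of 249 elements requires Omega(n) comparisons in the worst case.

An adversary can always place the target in the last position checked. Until all 249 positions are examined, the target might be in any unchecked position. Therefore 249 comparisons are necessary.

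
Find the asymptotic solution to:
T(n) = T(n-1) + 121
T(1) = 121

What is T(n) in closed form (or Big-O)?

Unrolling: T(n) = T(n-1) + 121 = T(n-2) + 2*121 = ... = T(1) + (n-1)*121 = 121 + (n-1)*121 = 121n.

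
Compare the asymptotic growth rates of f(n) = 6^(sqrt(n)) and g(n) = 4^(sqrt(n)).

f(n) = 6^(sqrt(n)) grows faster: ratio is (6/4)^(sqrt(n)) -> infinity since 6/4 > 1.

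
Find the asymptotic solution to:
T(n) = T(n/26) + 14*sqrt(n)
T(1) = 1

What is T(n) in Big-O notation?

Each level contributes sqrt(n/26^k). Geometric series with ratio 1/sqrt(26) < 1 sums to O(sqrt(n)).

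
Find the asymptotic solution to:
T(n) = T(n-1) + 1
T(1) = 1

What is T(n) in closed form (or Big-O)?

Unrolling: T(n) = T(n-1) + 1 = T(n-2) + 2*1 = ... = T(1) + (n-1)*1 = 1 + (n-1)*1 = n.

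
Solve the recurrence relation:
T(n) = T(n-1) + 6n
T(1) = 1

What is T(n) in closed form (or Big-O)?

Unrolling: T(n) = 1 + 6*(2 + 3 + ... + n) = 1 + 6*(n(n+1)/2 - 1) = O(n^2).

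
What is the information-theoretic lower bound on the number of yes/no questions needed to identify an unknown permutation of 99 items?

There are 99! = 933262154439441526816992388562667004907159682643816214685929638952175999932299156089414639761565182862536979208272237582511852109168640000000000000000000000 permutations. Each yes/no question gives at most 1 bit, so at least ceil(log_2(933262154439441526816992388562667004907159682643816214685929638952175999932299156089414639761565182862536979208272237582511852109168640000000000000000000000)) = 519 questions are needed.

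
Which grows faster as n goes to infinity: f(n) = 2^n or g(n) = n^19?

f(n) = 2^n grows faster: any exponential with base > 1 dominates every polynomial.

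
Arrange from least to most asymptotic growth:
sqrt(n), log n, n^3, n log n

Ordered by growth rate: log n < sqrt(n) < n log n < n^3.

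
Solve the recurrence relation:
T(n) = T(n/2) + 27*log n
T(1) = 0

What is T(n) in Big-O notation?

Each of the log_2(n) levels adds O(log n). T(n) = O(log^2 n).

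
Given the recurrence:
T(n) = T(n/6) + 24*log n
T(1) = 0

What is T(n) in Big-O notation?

Each of the log_6(n) levels adds O(log n). T(n) = O(log^2 n).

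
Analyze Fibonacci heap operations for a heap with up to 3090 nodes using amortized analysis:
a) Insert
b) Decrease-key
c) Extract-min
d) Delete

Fibonacci heaps use lazy consolidation. Potential function Phi = t + 2m (t = number of trees, m = marked nodes).
- Insert: O(1) actual, Delta Phi = +1 (one new tree) => O(1) amortized.
- Decrease-key: with c cascading cuts, actual cost is O(c); Delta Phi <= c - 2(c-1) + 2 = 4 - c (c new trees; >= c-1 marks cleared; <= 1 new mark). Amortized O(c) + (4 - c) = O(1).
- Extract-min: O(D(n) + t) actual; consolidation drops t to <= D(n)+1, so Delta Phi pays for the t term. D(n) = O(log n) for n = 3090 => O(log n) amortized.
- Delete: decrease-key to -inf then extract-min = O(log n).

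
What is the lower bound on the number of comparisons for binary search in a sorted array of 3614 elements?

With 3614 possible positions, we need at least ceil(log_2(3614)) = 12 comparisons. Each comparison splits the remaining candidates by at most half.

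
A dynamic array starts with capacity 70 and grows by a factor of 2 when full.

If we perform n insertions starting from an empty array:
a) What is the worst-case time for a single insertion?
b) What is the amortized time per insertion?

(a) Worst-case single insertion: O(n) -- when the array is full at capacity c, the resize copies all c elements, and c can be Theta(n).
(b) Resizes happen at sizes 70, 140, 280, ... Total copy cost for n insertions: 70 + 140 + ... = O(n) (geometric series with ratio 1/2). Amortized cost per insertion: O(n)/n = O(1).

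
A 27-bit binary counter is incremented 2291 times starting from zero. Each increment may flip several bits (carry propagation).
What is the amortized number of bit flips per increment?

Bit i flips on every 2^i-th increment, so over 2291 increments bit i flips floor(2291/2^i) times. Summing over i: total flips < 2 * 2291. Amortized: < 2 = O(1) per increment.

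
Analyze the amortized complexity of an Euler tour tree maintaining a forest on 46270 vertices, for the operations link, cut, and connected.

An Euler tour tree stores each tree's Euler tour as a balanced BST keyed by tour position. On 46270 vertices: link concatenates two tours via O(1) splits/joins of size <= 2*46270 (O(log n)); cut splits the tour at the two occurrences of the edge (O(log n)); connected compares BST roots (O(log n) to find the root). All O(log n) amortized.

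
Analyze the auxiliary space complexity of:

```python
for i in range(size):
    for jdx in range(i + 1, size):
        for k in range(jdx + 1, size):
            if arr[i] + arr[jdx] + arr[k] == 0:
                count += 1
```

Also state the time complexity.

Space complexity: O(1).
Only a constant amount of auxiliary storage is used; nothing grows with n.
Time complexity: O(n^3).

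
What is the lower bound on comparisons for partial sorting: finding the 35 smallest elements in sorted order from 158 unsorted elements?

Finding 35 smallest of 158 in sorted order: Omega(158) to identify the 35 smallest, plus Omega(35 log 35) to sort them. Total: Omega(n + k log k).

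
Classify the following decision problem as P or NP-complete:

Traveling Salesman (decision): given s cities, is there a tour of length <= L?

This problem is NP-complete: reduces from Hamiltonian Cycle.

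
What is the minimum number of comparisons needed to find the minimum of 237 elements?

Finding the minimum requires 236 comparisons, identical reasoning to finding the maximum. Each comparison eliminates one candidate.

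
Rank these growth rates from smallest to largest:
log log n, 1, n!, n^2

Ordered by growth rate: 1 < log log n < n^2 < n!.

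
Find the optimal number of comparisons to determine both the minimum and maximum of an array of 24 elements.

Naive approach: 46 comparisons (23 for max + 23 for min).
Optimal: Compare elements in pairs first (floor(n/2) = 12 comparisons), then find max among winners and min among losers (11 comparisons each).
Total: ceil(3n/2) - 2 = 34 comparisons. An adversary argument shows this is also a lower bound.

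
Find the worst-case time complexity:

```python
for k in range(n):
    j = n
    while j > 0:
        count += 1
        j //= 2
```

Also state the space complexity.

Time complexity: O(n log n).
Space complexity: O(1).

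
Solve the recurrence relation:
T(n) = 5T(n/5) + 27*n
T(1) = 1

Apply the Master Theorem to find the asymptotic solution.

a=5, b=5, f(n)=27*n. log_5(5) = 1. Case 2: T(n) = O(n log n).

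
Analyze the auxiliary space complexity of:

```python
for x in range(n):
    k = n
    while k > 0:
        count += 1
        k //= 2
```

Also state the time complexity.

Space complexity: O(1).
Only a constant amount of auxiliary storage is used; nothing grows with n.
Time complexity: O(n log n).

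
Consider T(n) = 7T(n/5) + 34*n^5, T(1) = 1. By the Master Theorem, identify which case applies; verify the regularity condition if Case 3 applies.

a=7, b=5, f(n)=34*n^5.
log_5(7) = 1.209 < 5.
f(n) = Omega(n^(1.209+epsilon)) for some epsilon > 0, so Case 3 is the candidate.
Regularity: a*f(n/b) = 7*34*(n/5)^5 = (7/3125)*34*n^5 <= c*f(n) with c = 7/3125 < 1. Satisfied.
Case 3: T(n) = Theta(n^5).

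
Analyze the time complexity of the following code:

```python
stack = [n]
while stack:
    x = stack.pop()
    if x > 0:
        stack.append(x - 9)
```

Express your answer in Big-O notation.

Time complexity: O(n).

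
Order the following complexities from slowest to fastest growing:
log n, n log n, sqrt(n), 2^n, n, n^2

Ordered by growth rate: log n < sqrt(n) < n < n log n < n^2 < 2^n.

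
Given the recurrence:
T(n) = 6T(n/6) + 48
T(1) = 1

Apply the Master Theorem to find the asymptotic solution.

a=6, b=6, f(n)=48. log_6(6) = 1. Case 1 of Master Theorem: T(n) = O(n^1).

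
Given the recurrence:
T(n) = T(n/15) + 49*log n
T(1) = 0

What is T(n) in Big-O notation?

Each of the log_15(n) levels adds O(log n). T(n) = O(log^2 n).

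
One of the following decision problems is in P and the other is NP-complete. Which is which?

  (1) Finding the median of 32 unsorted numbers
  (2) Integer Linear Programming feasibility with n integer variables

(1) is P: linear-time selection (median-of-medians) runs in O(n).
(2) is NP-complete: ILP feasibility is NP-complete (LP relaxation is in P).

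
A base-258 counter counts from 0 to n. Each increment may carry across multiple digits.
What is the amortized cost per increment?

Digit at position i changes every 258^i increments. Total digit changes over n increments: n * 258/(258-1) = O(n). Amortized: O(1).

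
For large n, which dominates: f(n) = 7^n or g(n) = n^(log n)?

f(n) = 7^n grows faster: take logs: log(n^(log n)) = (log n)^2, log(7^n) = n log 7; n dominates (log n)^2.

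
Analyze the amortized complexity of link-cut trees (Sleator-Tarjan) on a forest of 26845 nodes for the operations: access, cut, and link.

Link-cut trees represent the forest using splay trees over preferred paths. With potential Phi = sum over nodes of log(size of virtual subtree), each access on 26845 nodes is O(log 26845) = O(log n) amortized by the splay-tree access lemma. Cut and link are O(1) plus one access.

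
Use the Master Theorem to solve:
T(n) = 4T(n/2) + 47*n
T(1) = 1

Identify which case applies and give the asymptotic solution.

a=4, b=2, f(n)=47*n.
log_2(4) = 2 > 1.
Since f(n) = O(n^1) is polynomially smaller than n^2, Case 1 applies.
T(n) = Theta(n^2).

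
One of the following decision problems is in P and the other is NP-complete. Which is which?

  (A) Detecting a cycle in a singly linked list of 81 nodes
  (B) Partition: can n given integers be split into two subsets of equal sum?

(A) is P: Floyd's tortoise-and-hare runs in O(n) time, O(1) space.
(B) is NP-complete: Subset Sum reduces to it (one of Karp's 21 NP-complete problems).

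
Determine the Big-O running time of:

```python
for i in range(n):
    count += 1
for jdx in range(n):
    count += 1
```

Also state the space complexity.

Time complexity: O(n).
Space complexity: O(1).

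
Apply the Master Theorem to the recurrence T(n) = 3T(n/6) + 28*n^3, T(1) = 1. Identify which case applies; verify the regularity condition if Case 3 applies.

a=3, b=6, f(n)=28*n^3.
log_6(3) = 0.6131 < 3.
f(n) = Omega(n^(0.6131+epsilon)) for some epsilon > 0, so Case 3 is the candidate.
Regularity: a*f(n/b) = 3*28*(n/6)^3 = (3/216)*28*n^3 <= c*f(n) with c = 3/216 < 1. Satisfied.
Case 3: T(n) = Theta(n^3).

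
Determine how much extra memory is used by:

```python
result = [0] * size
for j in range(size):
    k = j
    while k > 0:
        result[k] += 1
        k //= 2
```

Space complexity: O(n).
Auxiliary storage grows linearly with the input size n in the worst case.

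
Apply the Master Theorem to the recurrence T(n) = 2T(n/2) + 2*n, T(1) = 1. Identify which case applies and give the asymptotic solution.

a=2, b=2, f(n)=2*n.
log_2(2) = 1, so n^(log_b(a)) = n.
f(n) = Theta(n), so Case 2 applies.
T(n) = Theta(n log n).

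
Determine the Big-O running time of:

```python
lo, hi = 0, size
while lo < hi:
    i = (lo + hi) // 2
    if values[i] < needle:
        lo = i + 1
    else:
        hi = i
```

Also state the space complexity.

Time complexity: O(log n).
Space complexity: O(1).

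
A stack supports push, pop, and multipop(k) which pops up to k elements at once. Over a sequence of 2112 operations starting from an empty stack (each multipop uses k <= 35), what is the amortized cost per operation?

Each element is pushed exactly once and popped at most once (whether by pop or as part of a multipop). So the total number of individual pops over the whole sequence is at most the number of pushes, which is at most 2112. Total work <= 2 * 2112, hence O(1) amortized per operation.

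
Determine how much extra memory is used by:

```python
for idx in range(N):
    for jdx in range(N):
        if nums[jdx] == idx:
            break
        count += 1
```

Space complexity: O(1).
Only a constant amount of auxiliary storage is used; nothing grows with n.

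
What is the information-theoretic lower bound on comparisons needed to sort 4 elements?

There are 4! = 24 possible orderings. Each comparison gives 1 bit. We need at least ceil(log_2(24)) = 5 comparisons.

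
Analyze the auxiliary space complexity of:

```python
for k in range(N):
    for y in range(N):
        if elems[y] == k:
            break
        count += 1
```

Space complexity: O(1).
Only a constant amount of auxiliary storage is used; nothing grows with n.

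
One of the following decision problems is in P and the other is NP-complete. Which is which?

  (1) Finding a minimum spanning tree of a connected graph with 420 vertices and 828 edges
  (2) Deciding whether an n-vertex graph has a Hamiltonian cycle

(1) is P: Kruskal's / Prim's algorithms run in polynomial time.
(2) is NP-complete: one of Karp's 21 NP-complete problems.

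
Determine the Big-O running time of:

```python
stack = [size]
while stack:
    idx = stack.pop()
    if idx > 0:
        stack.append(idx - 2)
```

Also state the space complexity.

Time complexity: O(n).
Space complexity: O(1).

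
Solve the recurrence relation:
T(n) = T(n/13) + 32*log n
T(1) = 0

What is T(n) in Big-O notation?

Each of the log_13(n) levels adds O(log n). T(n) = O(log^2 n).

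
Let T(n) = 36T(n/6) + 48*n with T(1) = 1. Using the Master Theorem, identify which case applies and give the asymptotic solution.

a=36, b=6, f(n)=48*n.
log_6(36) = 2 > 1.
Since f(n) = O(n^1) is polynomially smaller than n^2, Case 1 applies.
T(n) = Theta(n^2).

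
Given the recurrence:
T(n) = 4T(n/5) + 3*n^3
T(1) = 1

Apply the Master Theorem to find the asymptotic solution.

a=4, b=5, f(n)=3*n^3. log_5(4) = 0.8614 < 3. Case 3: T(n) = O(n^3).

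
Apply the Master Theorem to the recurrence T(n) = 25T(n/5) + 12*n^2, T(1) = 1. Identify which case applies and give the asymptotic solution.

a=25, b=5, f(n)=12*n^2.
log_5(25) = 2, so n^(log_b(a)) = n^2.
f(n) = Theta(n^2), so Case 2 applies.
T(n) = Theta(n^2 log n).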